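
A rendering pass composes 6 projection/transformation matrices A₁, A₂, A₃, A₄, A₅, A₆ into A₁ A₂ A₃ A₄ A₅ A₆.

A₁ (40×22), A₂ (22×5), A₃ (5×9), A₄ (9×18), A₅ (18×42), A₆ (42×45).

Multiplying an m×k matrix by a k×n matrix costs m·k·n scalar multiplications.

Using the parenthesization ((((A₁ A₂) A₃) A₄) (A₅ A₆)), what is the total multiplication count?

(A₁ A₂): 40×22 by 22×5 → 40×5, cost 40·22·5 = 4400
((A₁ A₂) A₃): 40×5 by 5×9 → 40×9, cost 40·5·9 = 1800; cumulative 6200
(((A₁ A₂) A₃) A₄): 40×9 by 9×18 → 40×18, cost 40·9·18 = 6480; cumulative 12680
(A₅ A₆): 18×42 by 42×45 → 18×45, cost 18·42·45 = 34020
((((A₁ A₂) A₃) A₄) (A₅ A₆)): 40×18 by 18×45 → 40×45, cost 40·18·45 = 32400; cumulative 79100
Total: 79100 scalar multiplications.

79100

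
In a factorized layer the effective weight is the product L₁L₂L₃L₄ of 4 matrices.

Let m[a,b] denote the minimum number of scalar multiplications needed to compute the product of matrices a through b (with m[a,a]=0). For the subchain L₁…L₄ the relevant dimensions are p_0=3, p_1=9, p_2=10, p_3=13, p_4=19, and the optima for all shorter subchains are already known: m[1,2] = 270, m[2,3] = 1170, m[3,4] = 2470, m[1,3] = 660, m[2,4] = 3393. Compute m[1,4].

m[1,4] = min over k∈[1,3] of m[1,k]+m[k+1,4]+p_{0}·p_k·p_{4}.
k=1: 0 + 3393 + 3·9·19 = 3906; k=2: 270 + 2470 + 3·10·19 = 3310; k=3: 660 + 0 + 3·13·19 = 1401.
Minimum: 1401 at k=3.

1401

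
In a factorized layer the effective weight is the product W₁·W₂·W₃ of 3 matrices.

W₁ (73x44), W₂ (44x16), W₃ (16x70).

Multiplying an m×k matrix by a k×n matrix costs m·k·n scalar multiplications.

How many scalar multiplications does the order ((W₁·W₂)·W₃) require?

133152

(W₁·W₂): 73×44 by 44×16 → 73×16, cost 73·44·16 = 51392
((W₁·W₂)·W₃): 73×16 by 16×70 → 73×70, cost 73·16·70 = 81760; cumulative 133152
Total: 133152 scalar multiplications.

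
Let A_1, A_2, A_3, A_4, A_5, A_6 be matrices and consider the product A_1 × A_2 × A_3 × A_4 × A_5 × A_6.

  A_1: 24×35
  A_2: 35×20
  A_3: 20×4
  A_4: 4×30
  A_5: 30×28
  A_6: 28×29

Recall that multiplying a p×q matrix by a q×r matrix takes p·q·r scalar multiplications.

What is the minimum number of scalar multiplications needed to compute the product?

Adjacent pairs: A_1A_2 = 24·35·20 = 16800; A_2A_3 = 35·20·4 = 2800; A_3A_4 = 20·4·30 = 2400; A_4A_5 = 4·30·28 = 3360; A_5A_6 = 30·28·29 = 24360.
Length 3: A_1..A_3: k=1: 0+2800+24·35·4=6160; k=2: 16800+0+24·20·4=18720 → min 6160 | A_2..A_4: k=2: 0+2400+35·20·30=23400; k=3: 2800+0+35·4·30=7000 → min 7000 | A_3..A_5: k=3: 0+3360+20·4·28=5600; k=4: 2400+0+20·30·28=19200 → min 5600 | A_4..A_6: k=4: 0+24360+4·30·29=27840; k=5: 3360+0+4·28·29=6608 → min 6608.
Length 4: A_1..A_4: k=1: 0+7000+24·35·30=32200; k=2: 16800+2400+24·20·30=33600; k=3: 6160+0+24·4·30=9040 → min 9040 | A_2..A_5: k=2: 0+5600+35·20·28=25200; k=3: 2800+3360+35·4·28=10080; k=4: 7000+0+35·30·28=36400 → min 10080 | A_3..A_6: k=3: 0+6608+20·4·29=8928; k=4: 2400+24360+20·30·29=44160; k=5: 5600+0+20·28·29=21840 → min 8928.
Length 5: A_1..A_5: k=1: 0+10080+24·35·28=33600; k=2: 16800+5600+24·20·28=35840; k=3: 6160+3360+24·4·28=12208; k=4: 9040+0+24·30·28=29200 → min 12208 | A_2..A_6: k=2: 0+8928+35·20·29=29228; k=3: 2800+6608+35·4·29=13468; k=4: 7000+24360+35·30·29=61810; k=5: 10080+0+35·28·29=38500 → min 13468.
Length 6: A_1..A_6: k=1: 0+13468+24·35·29=37828; k=2: 16800+8928+24·20·29=39648; k=3: 6160+6608+24·4·29=15552; k=4: 9040+24360+24·30·29=54280; k=5: 12208+0+24·28·29=31696 → min 15552.
Optimal order: ((A_1 × (A_2 × A_3)) × ((A_4 × A_5) × A_6)) with cost 15552.

15552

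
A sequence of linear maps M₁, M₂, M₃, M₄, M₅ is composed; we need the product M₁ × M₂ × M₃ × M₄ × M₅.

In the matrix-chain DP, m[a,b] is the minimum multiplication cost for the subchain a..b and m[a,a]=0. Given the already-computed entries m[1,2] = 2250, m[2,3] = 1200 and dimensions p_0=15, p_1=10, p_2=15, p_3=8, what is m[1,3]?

m[1,3] = min over k∈[1,2] of m[1,k]+m[k+1,3]+p_{0}·p_k·p_{3}.
k=1: 0 + 1200 + 15·10·8 = 2400; k=2: 2250 + 0 + 15·15·8 = 4050.
Minimum: 2400 at k=1.

2400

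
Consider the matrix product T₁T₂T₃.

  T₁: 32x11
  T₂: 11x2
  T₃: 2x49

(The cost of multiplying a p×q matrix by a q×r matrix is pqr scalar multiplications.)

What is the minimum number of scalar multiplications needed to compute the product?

3840

Order (T₁(T₂T₃)): (T₂T₃): 11×2 by 2×49 → 11×49, cost 11·2·49 = 1078; (T₁(T₂T₃)): 32×11 by 11×49 → 32×49, cost 32·11·49 = 17248; cumulative 18326. Total 18326.
Order ((T₁T₂)T₃): (T₁T₂): 32×11 by 11×2 → 32×2, cost 32·11·2 = 704; ((T₁T₂)T₃): 32×2 by 2×49 → 32×49, cost 32·2·49 = 3136; cumulative 3840. Total 3840.
Minimum: 3840.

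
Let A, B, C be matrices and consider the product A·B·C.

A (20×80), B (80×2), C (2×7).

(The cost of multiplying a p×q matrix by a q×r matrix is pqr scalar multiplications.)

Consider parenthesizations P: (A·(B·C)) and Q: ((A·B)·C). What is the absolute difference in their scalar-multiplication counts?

8840

Order P = (A·(B·C)): (B·C): 80×2 by 2×7 → 80×7, cost 80·2·7 = 1120; (A·(B·C)): 20×80 by 80×7 → 20×7, cost 20·80·7 = 11200; cumulative 12320. Total 12320.
Order Q = ((A·B)·C): (A·B): 20×80 by 80×2 → 20×2, cost 20·80·2 = 3200; ((A·B)·C): 20×2 by 2×7 → 20×7, cost 20·2·7 = 280; cumulative 3480. Total 3480.
Difference: |12320 − 3480| = 8840.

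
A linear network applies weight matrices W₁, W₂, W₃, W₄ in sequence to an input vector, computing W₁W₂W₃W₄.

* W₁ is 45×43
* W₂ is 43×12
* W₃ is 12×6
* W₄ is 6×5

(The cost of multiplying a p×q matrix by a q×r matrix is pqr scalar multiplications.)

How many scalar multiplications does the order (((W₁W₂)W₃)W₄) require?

(W₁W₂): 45×43 by 43×12 → 45×12, cost 45·43·12 = 23220
((W₁W₂)W₃): 45×12 by 12×6 → 45×6, cost 45·12·6 = 3240; cumulative 26460
(((W₁W₂)W₃)W₄): 45×6 by 6×5 → 45×5, cost 45·6·5 = 1350; cumulative 27810
Total: 27810 scalar multiplications.

27810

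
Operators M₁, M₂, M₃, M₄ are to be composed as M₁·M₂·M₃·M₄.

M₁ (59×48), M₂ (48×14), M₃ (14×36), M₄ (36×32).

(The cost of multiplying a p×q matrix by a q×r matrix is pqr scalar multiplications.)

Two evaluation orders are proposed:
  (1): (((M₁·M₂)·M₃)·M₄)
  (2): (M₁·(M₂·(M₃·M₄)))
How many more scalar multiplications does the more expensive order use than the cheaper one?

9096

Order (1) = (((M₁·M₂)·M₃)·M₄): (M₁·M₂): 59×48 by 48×14 → 59×14, cost 59·48·14 = 39648; ((M₁·M₂)·M₃): 59×14 by 14×36 → 59×36, cost 59·14·36 = 29736; cumulative 69384; (((M₁·M₂)·M₃)·M₄): 59×36 by 36×32 → 59×32, cost 59·36·32 = 67968; cumulative 137352. Total 137352.
Order (2) = (M₁·(M₂·(M₃·M₄))): (M₃·M₄): 14×36 by 36×32 → 14×32, cost 14·36·32 = 16128; (M₂·(M₃·M₄)): 48×14 by 14×32 → 48×32, cost 48·14·32 = 21504; cumulative 37632; (M₁·(M₂·(M₃·M₄))): 59×48 by 48×32 → 59×32, cost 59·48·32 = 90624; cumulative 128256. Total 128256.
Difference: |137352 − 128256| = 9096.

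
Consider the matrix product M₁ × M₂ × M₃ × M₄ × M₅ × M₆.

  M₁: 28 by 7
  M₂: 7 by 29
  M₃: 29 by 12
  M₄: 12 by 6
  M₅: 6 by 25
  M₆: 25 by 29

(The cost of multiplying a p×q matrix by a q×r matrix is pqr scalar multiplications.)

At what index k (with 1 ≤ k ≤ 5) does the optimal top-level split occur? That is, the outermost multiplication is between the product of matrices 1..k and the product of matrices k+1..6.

4

Adjacent pairs: M₁M₂ = 28·7·29 = 5684; M₂M₃ = 7·29·12 = 2436; M₃M₄ = 29·12·6 = 2088; M₄M₅ = 12·6·25 = 1800; M₅M₆ = 6·25·29 = 4350.
Length 3: M₁..M₃: k=1: 0+2436+28·7·12=4788; k=2: 5684+0+28·29·12=15428 → min 4788 | M₂..M₄: k=2: 0+2088+7·29·6=3306; k=3: 2436+0+7·12·6=2940 → min 2940 | M₃..M₅: k=3: 0+1800+29·12·25=10500; k=4: 2088+0+29·6·25=6438 → min 6438 | M₄..M₆: k=4: 0+4350+12·6·29=6438; k=5: 1800+0+12·25·29=10500 → min 6438.
Length 4: M₁..M₄: k=1: 0+2940+28·7·6=4116; k=2: 5684+2088+28·29·6=12644; k=3: 4788+0+28·12·6=6804 → min 4116 | M₂..M₅: k=2: 0+6438+7·29·25=11513; k=3: 2436+1800+7·12·25=6336; k=4: 2940+0+7·6·25=3990 → min 3990 | M₃..M₆: k=3: 0+6438+29·12·29=16530; k=4: 2088+4350+29·6·29=11484; k=5: 6438+0+29·25·29=27463 → min 11484.
Length 5: M₁..M₅: k=1: 0+3990+28·7·25=8890; k=2: 5684+6438+28·29·25=32422; k=3: 4788+1800+28·12·25=14988; k=4: 4116+0+28·6·25=8316 → min 8316 | M₂..M₆: k=2: 0+11484+7·29·29=17371; k=3: 2436+6438+7·12·29=11310; k=4: 2940+4350+7·6·29=8508; k=5: 3990+0+7·25·29=9065 → min 8508.
Top-level splits: k=1: (M₁..M₁)·(M₂..M₆) → 0+8508+28·7·29 = 14192; k=2: (M₁..M₂)·(M₃..M₆) → 5684+11484+28·29·29 = 40716; k=3: (M₁..M₃)·(M₄..M₆) → 4788+6438+28·12·29 = 20970; k=4: (M₁..M₄)·(M₅..M₆) → 4116+4350+28·6·29 = 13338; k=5: (M₁..M₅)·(M₆..M₆) → 8316+0+28·25·29 = 28616.
Best split is after M₄, i.e. k = 4.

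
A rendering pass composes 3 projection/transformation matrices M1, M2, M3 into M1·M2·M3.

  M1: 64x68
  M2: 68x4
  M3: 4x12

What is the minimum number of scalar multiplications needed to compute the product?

Order (M1·(M2·M3)): (M2·M3): 68×4 by 4×12 → 68×12, cost 68·4·12 = 3264; (M1·(M2·M3)): 64×68 by 68×12 → 64×12, cost 64·68·12 = 52224; cumulative 55488. Total 55488.
Order ((M1·M2)·M3): (M1·M2): 64×68 by 68×4 → 64×4, cost 64·68·4 = 17408; ((M1·M2)·M3): 64×4 by 4×12 → 64×12, cost 64·4·12 = 3072; cumulative 20480. Total 20480.
Minimum: 20480.

20480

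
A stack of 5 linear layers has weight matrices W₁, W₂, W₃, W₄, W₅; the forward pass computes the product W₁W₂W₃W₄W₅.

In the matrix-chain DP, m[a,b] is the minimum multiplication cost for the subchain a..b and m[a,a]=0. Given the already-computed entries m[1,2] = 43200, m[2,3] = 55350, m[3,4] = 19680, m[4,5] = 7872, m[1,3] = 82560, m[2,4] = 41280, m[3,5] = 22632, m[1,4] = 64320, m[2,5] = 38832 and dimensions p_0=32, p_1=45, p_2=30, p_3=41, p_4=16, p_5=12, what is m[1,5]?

m[1,5] = min over k∈[1,4] of m[1,k]+m[k+1,5]+p_{0}·p_k·p_{5}.
k=1: 0 + 38832 + 32·45·12 = 56112; k=2: 43200 + 22632 + 32·30·12 = 77352; k=3: 82560 + 7872 + 32·41·12 = 106176; k=4: 64320 + 0 + 32·16·12 = 70464.
Minimum: 56112 at k=1.

56112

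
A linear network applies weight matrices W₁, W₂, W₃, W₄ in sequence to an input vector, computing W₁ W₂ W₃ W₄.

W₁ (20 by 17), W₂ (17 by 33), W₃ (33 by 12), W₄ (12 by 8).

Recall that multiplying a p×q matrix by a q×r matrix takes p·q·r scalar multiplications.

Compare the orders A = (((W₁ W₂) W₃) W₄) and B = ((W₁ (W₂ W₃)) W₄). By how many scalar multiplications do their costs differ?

Order A = (((W₁ W₂) W₃) W₄): (W₁ W₂): 20×17 by 17×33 → 20×33, cost 20·17·33 = 11220; ((W₁ W₂) W₃): 20×33 by 33×12 → 20×12, cost 20·33·12 = 7920; cumulative 19140; (((W₁ W₂) W₃) W₄): 20×12 by 12×8 → 20×8, cost 20·12·8 = 1920; cumulative 21060. Total 21060.
Order B = ((W₁ (W₂ W₃)) W₄): (W₂ W₃): 17×33 by 33×12 → 17×12, cost 17·33·12 = 6732; (W₁ (W₂ W₃)): 20×17 by 17×12 → 20×12, cost 20·17·12 = 4080; cumulative 10812; ((W₁ (W₂ W₃)) W₄): 20×12 by 12×8 → 20×8, cost 20·12·8 = 1920; cumulative 12732. Total 12732.
Difference: |21060 − 12732| = 8328.

8328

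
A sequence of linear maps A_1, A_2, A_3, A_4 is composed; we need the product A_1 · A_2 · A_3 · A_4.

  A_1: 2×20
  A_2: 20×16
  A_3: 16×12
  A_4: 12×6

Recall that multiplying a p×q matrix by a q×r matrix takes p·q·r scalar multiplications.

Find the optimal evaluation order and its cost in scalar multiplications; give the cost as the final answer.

1168

Adjacent pairs: A_1A_2 = 2·20·16 = 640; A_2A_3 = 20·16·12 = 3840; A_3A_4 = 16·12·6 = 1152.
Length 3: A_1..A_3: k=1: 0+3840+2·20·12=4320; k=2: 640+0+2·16·12=1024 → min 1024 | A_2..A_4: k=2: 0+1152+20·16·6=3072; k=3: 3840+0+20·12·6=5280 → min 3072.
Length 4: A_1..A_4: k=1: 0+3072+2·20·6=3312; k=2: 640+1152+2·16·6=1984; k=3: 1024+0+2·12·6=1168 → min 1168.
Optimal parenthesization: (((A_1 · A_2) · A_3) · A_4) with cost 1168.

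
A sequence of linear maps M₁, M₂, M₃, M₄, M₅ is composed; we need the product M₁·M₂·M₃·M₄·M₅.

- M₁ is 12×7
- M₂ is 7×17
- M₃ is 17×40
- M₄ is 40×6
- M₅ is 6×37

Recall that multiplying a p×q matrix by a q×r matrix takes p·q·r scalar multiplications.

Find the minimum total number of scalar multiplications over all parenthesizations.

7962

Adjacent pairs: M₁M₂ = 12·7·17 = 1428; M₂M₃ = 7·17·40 = 4760; M₃M₄ = 17·40·6 = 4080; M₄M₅ = 40·6·37 = 8880.
Length 3: M₁..M₃: k=1: 0+4760+12·7·40=8120; k=2: 1428+0+12·17·40=9588 → min 8120 | M₂..M₄: k=2: 0+4080+7·17·6=4794; k=3: 4760+0+7·40·6=6440 → min 4794 | M₃..M₅: k=3: 0+8880+17·40·37=34040; k=4: 4080+0+17·6·37=7854 → min 7854.
Length 4: M₁..M₄: k=1: 0+4794+12·7·6=5298; k=2: 1428+4080+12·17·6=6732; k=3: 8120+0+12·40·6=11000 → min 5298 | M₂..M₅: k=2: 0+7854+7·17·37=12257; k=3: 4760+8880+7·40·37=24000; k=4: 4794+0+7·6·37=6348 → min 6348.
Length 5: M₁..M₅: k=1: 0+6348+12·7·37=9456; k=2: 1428+7854+12·17·37=16830; k=3: 8120+8880+12·40·37=34760; k=4: 5298+0+12·6·37=7962 → min 7962.
Optimal order: ((M₁·(M₂·(M₃·M₄)))·M₅) with cost 7962.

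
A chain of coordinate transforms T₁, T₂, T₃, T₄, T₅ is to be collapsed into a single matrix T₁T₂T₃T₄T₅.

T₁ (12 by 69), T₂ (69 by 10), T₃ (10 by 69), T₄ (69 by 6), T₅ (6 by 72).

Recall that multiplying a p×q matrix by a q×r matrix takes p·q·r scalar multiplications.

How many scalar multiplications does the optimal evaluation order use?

18324

Adjacent pairs: T₁T₂ = 12·69·10 = 8280; T₂T₃ = 69·10·69 = 47610; T₃T₄ = 10·69·6 = 4140; T₄T₅ = 69·6·72 = 29808.
Length 3: T₁..T₃: k=1: 0+47610+12·69·69=104742; k=2: 8280+0+12·10·69=16560 → min 16560 | T₂..T₄: k=2: 0+4140+69·10·6=8280; k=3: 47610+0+69·69·6=76176 → min 8280 | T₃..T₅: k=3: 0+29808+10·69·72=79488; k=4: 4140+0+10·6·72=8460 → min 8460.
Length 4: T₁..T₄: k=1: 0+8280+12·69·6=13248; k=2: 8280+4140+12·10·6=13140; k=3: 16560+0+12·69·6=21528 → min 13140 | T₂..T₅: k=2: 0+8460+69·10·72=58140; k=3: 47610+29808+69·69·72=420210; k=4: 8280+0+69·6·72=38088 → min 38088.
Length 5: T₁..T₅: k=1: 0+38088+12·69·72=97704; k=2: 8280+8460+12·10·72=25380; k=3: 16560+29808+12·69·72=105984; k=4: 13140+0+12·6·72=18324 → min 18324.
Optimal order: (((T₁T₂)(T₃T₄))T₅) with cost 18324.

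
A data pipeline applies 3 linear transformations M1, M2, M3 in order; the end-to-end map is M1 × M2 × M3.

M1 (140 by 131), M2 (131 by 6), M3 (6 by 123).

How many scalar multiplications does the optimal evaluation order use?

213360

Order (M1 × (M2 × M3)): (M2 × M3): 131×6 by 6×123 → 131×123, cost 131·6·123 = 96678; (M1 × (M2 × M3)): 140×131 by 131×123 → 140×123, cost 140·131·123 = 2255820; cumulative 2352498. Total 2352498.
Order ((M1 × M2) × M3): (M1 × M2): 140×131 by 131×6 → 140×6, cost 140·131·6 = 110040; ((M1 × M2) × M3): 140×6 by 6×123 → 140×123, cost 140·6·123 = 103320; cumulative 213360. Total 213360.
Minimum: 213360.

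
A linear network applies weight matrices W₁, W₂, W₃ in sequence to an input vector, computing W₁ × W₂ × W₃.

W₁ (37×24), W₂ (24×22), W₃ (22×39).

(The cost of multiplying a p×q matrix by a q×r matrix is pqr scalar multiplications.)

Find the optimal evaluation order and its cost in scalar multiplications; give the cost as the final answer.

51282

(W₁ × (W₂ × W₃)): cost 55224.
((W₁ × W₂) × W₃): cost 51282.
Optimal: ((W₁ × W₂) × W₃) with cost 51282.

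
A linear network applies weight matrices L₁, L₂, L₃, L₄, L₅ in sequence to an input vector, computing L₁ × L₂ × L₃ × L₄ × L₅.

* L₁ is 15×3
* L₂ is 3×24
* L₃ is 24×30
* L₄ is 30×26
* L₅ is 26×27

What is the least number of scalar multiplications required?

Adjacent pairs: L₁L₂ = 15·3·24 = 1080; L₂L₃ = 3·24·30 = 2160; L₃L₄ = 24·30·26 = 18720; L₄L₅ = 30·26·27 = 21060.
Length 3: L₁..L₃: k=1: 0+2160+15·3·30=3510; k=2: 1080+0+15·24·30=11880 → min 3510 | L₂..L₄: k=2: 0+18720+3·24·26=20592; k=3: 2160+0+3·30·26=4500 → min 4500 | L₃..L₅: k=3: 0+21060+24·30·27=40500; k=4: 18720+0+24·26·27=35568 → min 35568.
Length 4: L₁..L₄: k=1: 0+4500+15·3·26=5670; k=2: 1080+18720+15·24·26=29160; k=3: 3510+0+15·30·26=15210 → min 5670 | L₂..L₅: k=2: 0+35568+3·24·27=37512; k=3: 2160+21060+3·30·27=25650; k=4: 4500+0+3·26·27=6606 → min 6606.
Length 5: L₁..L₅: k=1: 0+6606+15·3·27=7821; k=2: 1080+35568+15·24·27=46368; k=3: 3510+21060+15·30·27=36720; k=4: 5670+0+15·26·27=16200 → min 7821.
Optimal order: (L₁ × (((L₂ × L₃) × L₄) × L₅)) with cost 7821.

7821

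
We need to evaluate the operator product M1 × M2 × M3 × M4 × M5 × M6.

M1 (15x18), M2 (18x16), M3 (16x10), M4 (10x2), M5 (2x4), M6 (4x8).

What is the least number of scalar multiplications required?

1740

Adjacent pairs: M1M2 = 15·18·16 = 4320; M2M3 = 18·16·10 = 2880; M3M4 = 16·10·2 = 320; M4M5 = 10·2·4 = 80; M5M6 = 2·4·8 = 64.
Length 3: M1..M3: k=1: 0+2880+15·18·10=5580; k=2: 4320+0+15·16·10=6720 → min 5580 | M2..M4: k=2: 0+320+18·16·2=896; k=3: 2880+0+18·10·2=3240 → min 896 | M3..M5: k=3: 0+80+16·10·4=720; k=4: 320+0+16·2·4=448 → min 448 | M4..M6: k=4: 0+64+10·2·8=224; k=5: 80+0+10·4·8=400 → min 224.
Length 4: M1..M4: k=1: 0+896+15·18·2=1436; k=2: 4320+320+15·16·2=5120; k=3: 5580+0+15·10·2=5880 → min 1436 | M2..M5: k=2: 0+448+18·16·4=1600; k=3: 2880+80+18·10·4=3680; k=4: 896+0+18·2·4=1040 → min 1040 | M3..M6: k=3: 0+224+16·10·8=1504; k=4: 320+64+16·2·8=640; k=5: 448+0+16·4·8=960 → min 640.
Length 5: M1..M5: k=1: 0+1040+15·18·4=2120; k=2: 4320+448+15·16·4=5728; k=3: 5580+80+15·10·4=6260; k=4: 1436+0+15·2·4=1556 → min 1556 | M2..M6: k=2: 0+640+18·16·8=2944; k=3: 2880+224+18·10·8=4544; k=4: 896+64+18·2·8=1248; k=5: 1040+0+18·4·8=1616 → min 1248.
Length 6: M1..M6: k=1: 0+1248+15·18·8=3408; k=2: 4320+640+15·16·8=6880; k=3: 5580+224+15·10·8=7004; k=4: 1436+64+15·2·8=1740; k=5: 1556+0+15·4·8=2036 → min 1740.
Optimal order: ((M1 × (M2 × (M3 × M4))) × (M5 × M6)) with cost 1740.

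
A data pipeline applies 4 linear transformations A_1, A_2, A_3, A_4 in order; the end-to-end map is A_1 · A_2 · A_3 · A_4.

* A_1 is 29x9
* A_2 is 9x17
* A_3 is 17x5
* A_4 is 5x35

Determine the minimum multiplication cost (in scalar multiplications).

7145

Adjacent pairs: A_1A_2 = 29·9·17 = 4437; A_2A_3 = 9·17·5 = 765; A_3A_4 = 17·5·35 = 2975.
Length 3: A_1..A_3: k=1: 0+765+29·9·5=2070; k=2: 4437+0+29·17·5=6902 → min 2070 | A_2..A_4: k=2: 0+2975+9·17·35=8330; k=3: 765+0+9·5·35=2340 → min 2340.
Length 4: A_1..A_4: k=1: 0+2340+29·9·35=11475; k=2: 4437+2975+29·17·35=24667; k=3: 2070+0+29·5·35=7145 → min 7145.
Optimal order: ((A_1 · (A_2 · A_3)) · A_4) with cost 7145.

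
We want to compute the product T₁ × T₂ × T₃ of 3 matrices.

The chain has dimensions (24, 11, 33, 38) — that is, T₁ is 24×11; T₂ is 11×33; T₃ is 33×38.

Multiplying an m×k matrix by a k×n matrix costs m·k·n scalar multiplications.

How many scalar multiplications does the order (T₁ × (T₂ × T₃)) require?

23826

(T₂ × T₃): 11×33 by 33×38 → 11×38, cost 11·33·38 = 13794
(T₁ × (T₂ × T₃)): 24×11 by 11×38 → 24×38, cost 24·11·38 = 10032; cumulative 23826
Total: 23826 scalar multiplications.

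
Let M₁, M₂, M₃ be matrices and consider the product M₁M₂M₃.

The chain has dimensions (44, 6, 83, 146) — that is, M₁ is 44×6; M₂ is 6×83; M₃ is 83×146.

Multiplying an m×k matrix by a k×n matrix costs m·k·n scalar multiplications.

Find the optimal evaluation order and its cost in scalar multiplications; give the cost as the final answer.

111252

(M₁(M₂M₃)): cost 111252.
((M₁M₂)M₃): cost 555104.
Optimal: (M₁(M₂M₃)) with cost 111252.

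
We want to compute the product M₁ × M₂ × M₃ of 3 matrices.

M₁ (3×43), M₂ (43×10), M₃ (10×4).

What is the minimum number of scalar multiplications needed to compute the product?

Order (M₁ × (M₂ × M₃)): (M₂ × M₃): 43×10 by 10×4 → 43×4, cost 43·10·4 = 1720; (M₁ × (M₂ × M₃)): 3×43 by 43×4 → 3×4, cost 3·43·4 = 516; cumulative 2236. Total 2236.
Order ((M₁ × M₂) × M₃): (M₁ × M₂): 3×43 by 43×10 → 3×10, cost 3·43·10 = 1290; ((M₁ × M₂) × M₃): 3×10 by 10×4 → 3×4, cost 3·10·4 = 120; cumulative 1410. Total 1410.
Minimum: 1410.

1410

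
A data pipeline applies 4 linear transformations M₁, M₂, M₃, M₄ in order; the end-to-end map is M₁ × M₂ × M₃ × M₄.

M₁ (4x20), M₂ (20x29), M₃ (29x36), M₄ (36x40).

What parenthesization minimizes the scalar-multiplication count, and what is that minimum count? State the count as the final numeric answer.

12256

Adjacent pairs: M₁M₂ = 4·20·29 = 2320; M₂M₃ = 20·29·36 = 20880; M₃M₄ = 29·36·40 = 41760.
Length 3: M₁..M₃: k=1: 0+20880+4·20·36=23760; k=2: 2320+0+4·29·36=6496 → min 6496 | M₂..M₄: k=2: 0+41760+20·29·40=64960; k=3: 20880+0+20·36·40=49680 → min 49680.
Length 4: M₁..M₄: k=1: 0+49680+4·20·40=52880; k=2: 2320+41760+4·29·40=48720; k=3: 6496+0+4·36·40=12256 → min 12256.
Optimal parenthesization: (((M₁ × M₂) × M₃) × M₄) with cost 12256.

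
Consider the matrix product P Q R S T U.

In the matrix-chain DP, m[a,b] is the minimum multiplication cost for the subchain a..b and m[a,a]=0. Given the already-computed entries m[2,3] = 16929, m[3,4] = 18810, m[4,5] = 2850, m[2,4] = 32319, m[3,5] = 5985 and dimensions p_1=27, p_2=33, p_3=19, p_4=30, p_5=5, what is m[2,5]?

m[2,5] = min over k∈[2,4] of m[2,k]+m[k+1,5]+p_{1}·p_k·p_{5}.
k=2: 0 + 5985 + 27·33·5 = 10440; k=3: 16929 + 2850 + 27·19·5 = 22344; k=4: 32319 + 0 + 27·30·5 = 36369.
Minimum: 10440 at k=2.

10440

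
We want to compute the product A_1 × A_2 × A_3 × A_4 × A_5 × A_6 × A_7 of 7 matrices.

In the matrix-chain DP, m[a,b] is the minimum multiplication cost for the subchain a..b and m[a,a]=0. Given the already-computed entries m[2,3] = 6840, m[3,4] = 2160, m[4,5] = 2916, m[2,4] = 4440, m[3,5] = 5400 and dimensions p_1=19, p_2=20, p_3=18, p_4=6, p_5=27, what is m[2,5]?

m[2,5] = min over k∈[2,4] of m[2,k]+m[k+1,5]+p_{1}·p_k·p_{5}.
k=2: 0 + 5400 + 19·20·27 = 15660; k=3: 6840 + 2916 + 19·18·27 = 18990; k=4: 4440 + 0 + 19·6·27 = 7518.
Minimum: 7518 at k=4.

7518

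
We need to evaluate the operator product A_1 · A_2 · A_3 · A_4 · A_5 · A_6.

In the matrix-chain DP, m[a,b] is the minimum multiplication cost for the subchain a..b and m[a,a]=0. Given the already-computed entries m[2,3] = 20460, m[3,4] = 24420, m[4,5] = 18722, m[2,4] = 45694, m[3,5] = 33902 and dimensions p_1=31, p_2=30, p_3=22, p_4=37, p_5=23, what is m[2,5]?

m[2,5] = min over k∈[2,4] of m[2,k]+m[k+1,5]+p_{1}·p_k·p_{5}.
k=2: 0 + 33902 + 31·30·23 = 55292; k=3: 20460 + 18722 + 31·22·23 = 54868; k=4: 45694 + 0 + 31·37·23 = 72075.
Minimum: 54868 at k=3.

54868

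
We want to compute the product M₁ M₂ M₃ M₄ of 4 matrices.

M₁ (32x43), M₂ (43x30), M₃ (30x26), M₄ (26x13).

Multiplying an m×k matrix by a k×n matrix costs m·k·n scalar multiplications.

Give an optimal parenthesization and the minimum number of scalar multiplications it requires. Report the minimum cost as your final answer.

Adjacent pairs: M₁M₂ = 32·43·30 = 41280; M₂M₃ = 43·30·26 = 33540; M₃M₄ = 30·26·13 = 10140.
Length 3: M₁..M₃: k=1: 0+33540+32·43·26=69316; k=2: 41280+0+32·30·26=66240 → min 66240 | M₂..M₄: k=2: 0+10140+43·30·13=26910; k=3: 33540+0+43·26·13=48074 → min 26910.
Length 4: M₁..M₄: k=1: 0+26910+32·43·13=44798; k=2: 41280+10140+32·30·13=63900; k=3: 66240+0+32·26·13=77056 → min 44798.
Optimal parenthesization: (M₁ (M₂ (M₃ M₄))) with cost 44798.

44798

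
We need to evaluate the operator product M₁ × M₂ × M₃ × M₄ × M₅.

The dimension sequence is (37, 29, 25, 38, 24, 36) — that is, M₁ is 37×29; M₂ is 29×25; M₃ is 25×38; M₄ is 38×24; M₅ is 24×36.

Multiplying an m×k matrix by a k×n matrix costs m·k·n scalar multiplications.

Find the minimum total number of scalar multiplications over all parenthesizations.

97920

Adjacent pairs: M₁M₂ = 37·29·25 = 26825; M₂M₃ = 29·25·38 = 27550; M₃M₄ = 25·38·24 = 22800; M₄M₅ = 38·24·36 = 32832.
Length 3: M₁..M₃: k=1: 0+27550+37·29·38=68324; k=2: 26825+0+37·25·38=61975 → min 61975 | M₂..M₄: k=2: 0+22800+29·25·24=40200; k=3: 27550+0+29·38·24=53998 → min 40200 | M₃..M₅: k=3: 0+32832+25·38·36=67032; k=4: 22800+0+25·24·36=44400 → min 44400.
Length 4: M₁..M₄: k=1: 0+40200+37·29·24=65952; k=2: 26825+22800+37·25·24=71825; k=3: 61975+0+37·38·24=95719 → min 65952 | M₂..M₅: k=2: 0+44400+29·25·36=70500; k=3: 27550+32832+29·38·36=100054; k=4: 40200+0+29·24·36=65256 → min 65256.
Length 5: M₁..M₅: k=1: 0+65256+37·29·36=103884; k=2: 26825+44400+37·25·36=104525; k=3: 61975+32832+37·38·36=145423; k=4: 65952+0+37·24·36=97920 → min 97920.
Optimal order: ((M₁ × (M₂ × (M₃ × M₄))) × M₅) with cost 97920.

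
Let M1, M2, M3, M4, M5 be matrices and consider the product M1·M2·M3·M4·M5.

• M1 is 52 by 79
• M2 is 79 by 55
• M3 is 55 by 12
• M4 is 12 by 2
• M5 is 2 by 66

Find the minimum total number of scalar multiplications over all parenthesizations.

25090

Adjacent pairs: M1M2 = 52·79·55 = 225940; M2M3 = 79·55·12 = 52140; M3M4 = 55·12·2 = 1320; M4M5 = 12·2·66 = 1584.
Length 3: M1..M3: k=1: 0+52140+52·79·12=101436; k=2: 225940+0+52·55·12=260260 → min 101436 | M2..M4: k=2: 0+1320+79·55·2=10010; k=3: 52140+0+79·12·2=54036 → min 10010 | M3..M5: k=3: 0+1584+55·12·66=45144; k=4: 1320+0+55·2·66=8580 → min 8580.
Length 4: M1..M4: k=1: 0+10010+52·79·2=18226; k=2: 225940+1320+52·55·2=232980; k=3: 101436+0+52·12·2=102684 → min 18226 | M2..M5: k=2: 0+8580+79·55·66=295350; k=3: 52140+1584+79·12·66=116292; k=4: 10010+0+79·2·66=20438 → min 20438.
Length 5: M1..M5: k=1: 0+20438+52·79·66=291566; k=2: 225940+8580+52·55·66=423280; k=3: 101436+1584+52·12·66=144204; k=4: 18226+0+52·2·66=25090 → min 25090.
Optimal order: ((M1·(M2·(M3·M4)))·M5) with cost 25090.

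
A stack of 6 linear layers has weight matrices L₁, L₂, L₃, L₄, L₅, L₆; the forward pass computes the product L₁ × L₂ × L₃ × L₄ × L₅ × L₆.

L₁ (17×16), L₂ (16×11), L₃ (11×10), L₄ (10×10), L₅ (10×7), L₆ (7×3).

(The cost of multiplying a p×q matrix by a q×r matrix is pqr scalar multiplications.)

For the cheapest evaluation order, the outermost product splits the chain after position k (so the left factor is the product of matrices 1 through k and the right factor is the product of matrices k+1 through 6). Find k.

1

Adjacent pairs: L₁L₂ = 17·16·11 = 2992; L₂L₃ = 16·11·10 = 1760; L₃L₄ = 11·10·10 = 1100; L₄L₅ = 10·10·7 = 700; L₅L₆ = 10·7·3 = 210.
Length 3: L₁..L₃: k=1: 0+1760+17·16·10=4480; k=2: 2992+0+17·11·10=4862 → min 4480 | L₂..L₄: k=2: 0+1100+16·11·10=2860; k=3: 1760+0+16·10·10=3360 → min 2860 | L₃..L₅: k=3: 0+700+11·10·7=1470; k=4: 1100+0+11·10·7=1870 → min 1470 | L₄..L₆: k=4: 0+210+10·10·3=510; k=5: 700+0+10·7·3=910 → min 510.
Length 4: L₁..L₄: k=1: 0+2860+17·16·10=5580; k=2: 2992+1100+17·11·10=5962; k=3: 4480+0+17·10·10=6180 → min 5580 | L₂..L₅: k=2: 0+1470+16·11·7=2702; k=3: 1760+700+16·10·7=3580; k=4: 2860+0+16·10·7=3980 → min 2702 | L₃..L₆: k=3: 0+510+11·10·3=840; k=4: 1100+210+11·10·3=1640; k=5: 1470+0+11·7·3=1701 → min 840.
Length 5: L₁..L₅: k=1: 0+2702+17·16·7=4606; k=2: 2992+1470+17·11·7=5771; k=3: 4480+700+17·10·7=6370; k=4: 5580+0+17·10·7=6770 → min 4606 | L₂..L₆: k=2: 0+840+16·11·3=1368; k=3: 1760+510+16·10·3=2750; k=4: 2860+210+16·10·3=3550; k=5: 2702+0+16·7·3=3038 → min 1368.
Top-level splits: k=1: (L₁..L₁)·(L₂..L₆) → 0+1368+17·16·3 = 2184; k=2: (L₁..L₂)·(L₃..L₆) → 2992+840+17·11·3 = 4393; k=3: (L₁..L₃)·(L₄..L₆) → 4480+510+17·10·3 = 5500; k=4: (L₁..L₄)·(L₅..L₆) → 5580+210+17·10·3 = 6300; k=5: (L₁..L₅)·(L₆..L₆) → 4606+0+17·7·3 = 4963.
Best split is after L₁, i.e. k = 1.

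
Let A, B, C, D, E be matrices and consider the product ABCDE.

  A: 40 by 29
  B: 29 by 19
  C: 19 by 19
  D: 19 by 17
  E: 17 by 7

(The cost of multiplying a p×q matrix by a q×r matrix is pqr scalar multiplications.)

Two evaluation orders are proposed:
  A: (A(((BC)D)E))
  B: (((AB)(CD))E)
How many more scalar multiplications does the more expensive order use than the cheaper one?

Order A = (A(((BC)D)E)): (BC): 29×19 by 19×19 → 29×19, cost 29·19·19 = 10469; ((BC)D): 29×19 by 19×17 → 29×17, cost 29·19·17 = 9367; cumulative 19836; (((BC)D)E): 29×17 by 17×7 → 29×7, cost 29·17·7 = 3451; cumulative 23287; (A(((BC)D)E)): 40×29 by 29×7 → 40×7, cost 40·29·7 = 8120; cumulative 31407. Total 31407.
Order B = (((AB)(CD))E): (AB): 40×29 by 29×19 → 40×19, cost 40·29·19 = 22040; (CD): 19×19 by 19×17 → 19×17, cost 19·19·17 = 6137; ((AB)(CD)): 40×19 by 19×17 → 40×17, cost 40·19·17 = 12920; cumulative 41097; (((AB)(CD))E): 40×17 by 17×7 → 40×7, cost 40·17·7 = 4760; cumulative 45857. Total 45857.
Difference: |31407 − 45857| = 14450.

14450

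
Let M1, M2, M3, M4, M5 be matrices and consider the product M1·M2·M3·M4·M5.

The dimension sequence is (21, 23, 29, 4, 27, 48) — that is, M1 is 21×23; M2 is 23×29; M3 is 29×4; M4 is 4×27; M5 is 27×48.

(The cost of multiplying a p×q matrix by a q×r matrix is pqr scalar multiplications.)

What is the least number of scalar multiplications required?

Adjacent pairs: M1M2 = 21·23·29 = 14007; M2M3 = 23·29·4 = 2668; M3M4 = 29·4·27 = 3132; M4M5 = 4·27·48 = 5184.
Length 3: M1..M3: k=1: 0+2668+21·23·4=4600; k=2: 14007+0+21·29·4=16443 → min 4600 | M2..M4: k=2: 0+3132+23·29·27=21141; k=3: 2668+0+23·4·27=5152 → min 5152 | M3..M5: k=3: 0+5184+29·4·48=10752; k=4: 3132+0+29·27·48=40716 → min 10752.
Length 4: M1..M4: k=1: 0+5152+21·23·27=18193; k=2: 14007+3132+21·29·27=33582; k=3: 4600+0+21·4·27=6868 → min 6868 | M2..M5: k=2: 0+10752+23·29·48=42768; k=3: 2668+5184+23·4·48=12268; k=4: 5152+0+23·27·48=34960 → min 12268.
Length 5: M1..M5: k=1: 0+12268+21·23·48=35452; k=2: 14007+10752+21·29·48=53991; k=3: 4600+5184+21·4·48=13816; k=4: 6868+0+21·27·48=34084 → min 13816.
Optimal order: ((M1·(M2·M3))·(M4·M5)) with cost 13816.

13816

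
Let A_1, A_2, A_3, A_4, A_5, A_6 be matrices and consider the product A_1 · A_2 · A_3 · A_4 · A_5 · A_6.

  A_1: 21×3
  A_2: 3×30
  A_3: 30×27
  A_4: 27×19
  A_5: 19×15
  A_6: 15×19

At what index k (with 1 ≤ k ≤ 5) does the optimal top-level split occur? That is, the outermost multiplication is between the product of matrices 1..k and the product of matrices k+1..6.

1

Adjacent pairs: A_1A_2 = 21·3·30 = 1890; A_2A_3 = 3·30·27 = 2430; A_3A_4 = 30·27·19 = 15390; A_4A_5 = 27·19·15 = 7695; A_5A_6 = 19·15·19 = 5415.
Length 3: A_1..A_3: k=1: 0+2430+21·3·27=4131; k=2: 1890+0+21·30·27=18900 → min 4131 | A_2..A_4: k=2: 0+15390+3·30·19=17100; k=3: 2430+0+3·27·19=3969 → min 3969 | A_3..A_5: k=3: 0+7695+30·27·15=19845; k=4: 15390+0+30·19·15=23940 → min 19845 | A_4..A_6: k=4: 0+5415+27·19·19=15162; k=5: 7695+0+27·15·19=15390 → min 15162.
Length 4: A_1..A_4: k=1: 0+3969+21·3·19=5166; k=2: 1890+15390+21·30·19=29250; k=3: 4131+0+21·27·19=14904 → min 5166 | A_2..A_5: k=2: 0+19845+3·30·15=21195; k=3: 2430+7695+3·27·15=11340; k=4: 3969+0+3·19·15=4824 → min 4824 | A_3..A_6: k=3: 0+15162+30·27·19=30552; k=4: 15390+5415+30·19·19=31635; k=5: 19845+0+30·15·19=28395 → min 28395.
Length 5: A_1..A_5: k=1: 0+4824+21·3·15=5769; k=2: 1890+19845+21·30·15=31185; k=3: 4131+7695+21·27·15=20331; k=4: 5166+0+21·19·15=11151 → min 5769 | A_2..A_6: k=2: 0+28395+3·30·19=30105; k=3: 2430+15162+3·27·19=19131; k=4: 3969+5415+3·19·19=10467; k=5: 4824+0+3·15·19=5679 → min 5679.
Top-level splits: k=1: (A_1..A_1)·(A_2..A_6) → 0+5679+21·3·19 = 6876; k=2: (A_1..A_2)·(A_3..A_6) → 1890+28395+21·30·19 = 42255; k=3: (A_1..A_3)·(A_4..A_6) → 4131+15162+21·27·19 = 30066; k=4: (A_1..A_4)·(A_5..A_6) → 5166+5415+21·19·19 = 18162; k=5: (A_1..A_5)·(A_6..A_6) → 5769+0+21·15·19 = 11754.
Best split is after A_1, i.e. k = 1.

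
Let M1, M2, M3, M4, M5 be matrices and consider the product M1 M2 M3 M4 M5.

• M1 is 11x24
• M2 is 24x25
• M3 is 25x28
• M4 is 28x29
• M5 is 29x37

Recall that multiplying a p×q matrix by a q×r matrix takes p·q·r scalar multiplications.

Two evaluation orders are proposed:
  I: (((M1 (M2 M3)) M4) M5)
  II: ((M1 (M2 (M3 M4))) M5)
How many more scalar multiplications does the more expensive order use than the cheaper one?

12232

Order I = (((M1 (M2 M3)) M4) M5): (M2 M3): 24×25 by 25×28 → 24×28, cost 24·25·28 = 16800; (M1 (M2 M3)): 11×24 by 24×28 → 11×28, cost 11·24·28 = 7392; cumulative 24192; ((M1 (M2 M3)) M4): 11×28 by 28×29 → 11×29, cost 11·28·29 = 8932; cumulative 33124; (((M1 (M2 M3)) M4) M5): 11×29 by 29×37 → 11×37, cost 11·29·37 = 11803; cumulative 44927. Total 44927.
Order II = ((M1 (M2 (M3 M4))) M5): (M3 M4): 25×28 by 28×29 → 25×29, cost 25·28·29 = 20300; (M2 (M3 M4)): 24×25 by 25×29 → 24×29, cost 24·25·29 = 17400; cumulative 37700; (M1 (M2 (M3 M4))): 11×24 by 24×29 → 11×29, cost 11·24·29 = 7656; cumulative 45356; ((M1 (M2 (M3 M4))) M5): 11×29 by 29×37 → 11×37, cost 11·29·37 = 11803; cumulative 57159. Total 57159.
Difference: |44927 − 57159| = 12232.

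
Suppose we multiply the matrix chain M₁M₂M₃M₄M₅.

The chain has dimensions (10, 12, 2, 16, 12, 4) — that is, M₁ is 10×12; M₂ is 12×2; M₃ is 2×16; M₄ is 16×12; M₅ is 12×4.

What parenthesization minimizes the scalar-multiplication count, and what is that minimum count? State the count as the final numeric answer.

Adjacent pairs: M₁M₂ = 10·12·2 = 240; M₂M₃ = 12·2·16 = 384; M₃M₄ = 2·16·12 = 384; M₄M₅ = 16·12·4 = 768.
Length 3: M₁..M₃: k=1: 0+384+10·12·16=2304; k=2: 240+0+10·2·16=560 → min 560 | M₂..M₄: k=2: 0+384+12·2·12=672; k=3: 384+0+12·16·12=2688 → min 672 | M₃..M₅: k=3: 0+768+2·16·4=896; k=4: 384+0+2·12·4=480 → min 480.
Length 4: M₁..M₄: k=1: 0+672+10·12·12=2112; k=2: 240+384+10·2·12=864; k=3: 560+0+10·16·12=2480 → min 864 | M₂..M₅: k=2: 0+480+12·2·4=576; k=3: 384+768+12·16·4=1920; k=4: 672+0+12·12·4=1248 → min 576.
Length 5: M₁..M₅: k=1: 0+576+10·12·4=1056; k=2: 240+480+10·2·4=800; k=3: 560+768+10·16·4=1968; k=4: 864+0+10·12·4=1344 → min 800.
Optimal parenthesization: ((M₁M₂)((M₃M₄)M₅)) with cost 800.

800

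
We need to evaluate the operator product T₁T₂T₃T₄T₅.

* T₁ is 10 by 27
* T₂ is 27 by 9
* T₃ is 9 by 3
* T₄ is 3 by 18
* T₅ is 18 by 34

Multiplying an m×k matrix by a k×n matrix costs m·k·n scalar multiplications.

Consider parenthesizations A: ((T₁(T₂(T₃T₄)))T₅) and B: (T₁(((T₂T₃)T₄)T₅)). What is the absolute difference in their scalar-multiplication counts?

Order A = ((T₁(T₂(T₃T₄)))T₅): (T₃T₄): 9×3 by 3×18 → 9×18, cost 9·3·18 = 486; (T₂(T₃T₄)): 27×9 by 9×18 → 27×18, cost 27·9·18 = 4374; cumulative 4860; (T₁(T₂(T₃T₄))): 10×27 by 27×18 → 10×18, cost 10·27·18 = 4860; cumulative 9720; ((T₁(T₂(T₃T₄)))T₅): 10×18 by 18×34 → 10×34, cost 10·18·34 = 6120; cumulative 15840. Total 15840.
Order B = (T₁(((T₂T₃)T₄)T₅)): (T₂T₃): 27×9 by 9×3 → 27×3, cost 27·9·3 = 729; ((T₂T₃)T₄): 27×3 by 3×18 → 27×18, cost 27·3·18 = 1458; cumulative 2187; (((T₂T₃)T₄)T₅): 27×18 by 18×34 → 27×34, cost 27·18·34 = 16524; cumulative 18711; (T₁(((T₂T₃)T₄)T₅)): 10×27 by 27×34 → 10×34, cost 10·27·34 = 9180; cumulative 27891. Total 27891.
Difference: |15840 − 27891| = 12051.

12051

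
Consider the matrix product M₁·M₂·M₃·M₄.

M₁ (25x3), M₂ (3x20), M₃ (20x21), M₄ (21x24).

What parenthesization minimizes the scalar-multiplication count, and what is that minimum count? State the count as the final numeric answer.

Adjacent pairs: M₁M₂ = 25·3·20 = 1500; M₂M₃ = 3·20·21 = 1260; M₃M₄ = 20·21·24 = 10080.
Length 3: M₁..M₃: k=1: 0+1260+25·3·21=2835; k=2: 1500+0+25·20·21=12000 → min 2835 | M₂..M₄: k=2: 0+10080+3·20·24=11520; k=3: 1260+0+3·21·24=2772 → min 2772.
Length 4: M₁..M₄: k=1: 0+2772+25·3·24=4572; k=2: 1500+10080+25·20·24=23580; k=3: 2835+0+25·21·24=15435 → min 4572.
Optimal parenthesization: (M₁·((M₂·M₃)·M₄)) with cost 4572.

4572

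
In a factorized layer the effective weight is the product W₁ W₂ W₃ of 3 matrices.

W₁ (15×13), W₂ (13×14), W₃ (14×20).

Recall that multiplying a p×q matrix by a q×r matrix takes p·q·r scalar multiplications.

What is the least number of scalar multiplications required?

Order (W₁ (W₂ W₃)): (W₂ W₃): 13×14 by 14×20 → 13×20, cost 13·14·20 = 3640; (W₁ (W₂ W₃)): 15×13 by 13×20 → 15×20, cost 15·13·20 = 3900; cumulative 7540. Total 7540.
Order ((W₁ W₂) W₃): (W₁ W₂): 15×13 by 13×14 → 15×14, cost 15·13·14 = 2730; ((W₁ W₂) W₃): 15×14 by 14×20 → 15×20, cost 15·14·20 = 4200; cumulative 6930. Total 6930.
Minimum: 6930.

6930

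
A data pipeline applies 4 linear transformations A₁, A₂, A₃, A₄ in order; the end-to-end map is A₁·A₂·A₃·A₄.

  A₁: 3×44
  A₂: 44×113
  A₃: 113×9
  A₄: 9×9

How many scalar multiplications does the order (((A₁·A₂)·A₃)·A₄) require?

18210

(A₁·A₂): 3×44 by 44×113 → 3×113, cost 3·44·113 = 14916
((A₁·A₂)·A₃): 3×113 by 113×9 → 3×9, cost 3·113·9 = 3051; cumulative 17967
(((A₁·A₂)·A₃)·A₄): 3×9 by 9×9 → 3×9, cost 3·9·9 = 243; cumulative 18210
Total: 18210 scalar multiplications.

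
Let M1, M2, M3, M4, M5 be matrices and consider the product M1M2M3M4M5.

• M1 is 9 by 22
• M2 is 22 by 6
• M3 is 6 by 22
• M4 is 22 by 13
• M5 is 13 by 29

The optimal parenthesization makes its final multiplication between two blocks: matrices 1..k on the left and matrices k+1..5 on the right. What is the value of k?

2

Adjacent pairs: M1M2 = 9·22·6 = 1188; M2M3 = 22·6·22 = 2904; M3M4 = 6·22·13 = 1716; M4M5 = 22·13·29 = 8294.
Length 3: M1..M3: k=1: 0+2904+9·22·22=7260; k=2: 1188+0+9·6·22=2376 → min 2376 | M2..M4: k=2: 0+1716+22·6·13=3432; k=3: 2904+0+22·22·13=9196 → min 3432 | M3..M5: k=3: 0+8294+6·22·29=12122; k=4: 1716+0+6·13·29=3978 → min 3978.
Length 4: M1..M4: k=1: 0+3432+9·22·13=6006; k=2: 1188+1716+9·6·13=3606; k=3: 2376+0+9·22·13=4950 → min 3606 | M2..M5: k=2: 0+3978+22·6·29=7806; k=3: 2904+8294+22·22·29=25234; k=4: 3432+0+22·13·29=11726 → min 7806.
Top-level splits: k=1: (M1..M1)·(M2..M5) → 0+7806+9·22·29 = 13548; k=2: (M1..M2)·(M3..M5) → 1188+3978+9·6·29 = 6732; k=3: (M1..M3)·(M4..M5) → 2376+8294+9·22·29 = 16412; k=4: (M1..M4)·(M5..M5) → 3606+0+9·13·29 = 6999.
Best split is after M2, i.e. k = 2.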